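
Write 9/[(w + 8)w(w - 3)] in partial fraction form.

Using cover-up method: A = 9/88, B = -3/8, C = 3/11
Result: (9/88)/(w + 8) - (3/8)/w + (3/11)/(w - 3)


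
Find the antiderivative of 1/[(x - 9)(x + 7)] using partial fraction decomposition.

Decompose: 1/[(x - 9)(x + 7)] = (1/16)/(x - 9) - (1/16)/(x + 7). Integrate each term: (1/16) ln|(x - 9)| - (1/16) ln|(x + 7)| + C


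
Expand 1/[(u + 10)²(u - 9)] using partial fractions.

Cover-up at u=9: γ = 1/(9 + 10)² = 1/361. Cover-up at u=-10: β = 1/(-10 - 9) = -1/19. Comparing u² coeff: α = -γ = -1/361
Result: (-1/361)/(u + 10) - (1/19)/(u + 10)² + (1/361)/(u - 9)


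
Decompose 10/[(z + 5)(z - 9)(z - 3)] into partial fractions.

Using cover-up method: A = 5/56, B = 5/42, C = -5/24
Result: (5/56)/(z + 5) + (5/42)/(z - 9) - (5/24)/(z - 3)


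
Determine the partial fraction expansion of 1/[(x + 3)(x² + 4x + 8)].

Cover-up at x = -3: A = 1/((-3)² + 4·(-3) + 8) = 1/5. Then B = -A = -1/5, C = -A·(4 - 3) = -1/5
Result: (1/5)/(x + 3) - ((1/5)x + 1/5)/(x² + 4x + 8)


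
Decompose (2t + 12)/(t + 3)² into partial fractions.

(2t + 12) = P(t + 3) + Q. At t = -3: Q = 2·(-3) + 12 = 6. Coeff of t: P = 2
Result: 2/(t + 3) + 6/(t + 3)²


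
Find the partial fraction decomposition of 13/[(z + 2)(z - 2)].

13/(z + 2)(z - 2) = P/(z + 2) + Q/(z - 2). P = 13/(-2 - 2) = -13/4, Q = 13/(2 + 2) = 13/4
Result: (-13/4)/(z + 2) + (13/4)/(z - 2)


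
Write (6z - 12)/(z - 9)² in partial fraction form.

(6z - 12) = α(z - 9) + β. At z = 9: β = 6·9 - 12 = 42. Coeff of z: α = 6
Result: 6/(z - 9) + 42/(z - 9)²


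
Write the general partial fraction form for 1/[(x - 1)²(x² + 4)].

Repeated linear + quadratic: α/(x - 1) + β/(x - 1)² + (γx + δ)/(x² + 4)


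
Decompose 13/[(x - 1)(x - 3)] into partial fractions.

13/(x - 1)(x - 3) = A/(x - 1) + B/(x - 3). A = 13/(1 - 3) = -13/2, B = 13/(3 - 1) = 13/2
Result: (-13/2)/(x - 1) + (13/2)/(x - 3)


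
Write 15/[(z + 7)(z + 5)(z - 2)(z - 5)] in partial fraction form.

Using Heaviside cover-up: (-5/72)/(z + 7) + (3/28)/(z + 5) - (5/63)/(z - 2) + (1/24)/(z - 5)


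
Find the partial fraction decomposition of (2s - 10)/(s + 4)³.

(2s - 10) = A(s + 4)² + B(s + 4) + C. At s = -4: C = 2·(-4) - 10 = -18. Coefficients: A = 0, B = 2
Result: 2/(s + 4)² - 18/(s + 4)³


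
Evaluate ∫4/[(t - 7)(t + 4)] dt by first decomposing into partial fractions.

Decompose: 4/[(t - 7)(t + 4)] = (4/11)/(t - 7) - (4/11)/(t + 4). Integrate each term: (4/11) ln|(t - 7)| - (4/11) ln|(t + 4)| + C


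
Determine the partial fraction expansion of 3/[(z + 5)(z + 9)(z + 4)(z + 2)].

Using Heaviside cover-up: (1/4)/(z + 5) - (3/140)/(z + 9) - (3/10)/(z + 4) + (1/14)/(z + 2)


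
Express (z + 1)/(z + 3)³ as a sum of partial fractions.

(z + 1) = A(z + 3)² + B(z + 3) + C. At z = -3: C = 1·(-3) + 1 = -2. Coefficients: A = 0, B = 1
Result: 1/(z + 3)² - 2/(z + 3)³


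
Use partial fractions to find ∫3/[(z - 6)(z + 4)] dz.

Decompose: 3/[(z - 6)(z + 4)] = (3/10)/(z - 6) - (3/10)/(z + 4). Integrate each term: (3/10) ln|(z - 6)| - (3/10) ln|(z + 4)| + C


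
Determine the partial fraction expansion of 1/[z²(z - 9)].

Cover-up at z=9: C = 1/(9 - 0)² = 1/81. Cover-up at z=0: B = 1/(0 - 9) = -1/9. Comparing z² coeff: A = -C = -1/81
Result: (-1/81)/z - (1/9)/z² + (1/81)/(z - 9)


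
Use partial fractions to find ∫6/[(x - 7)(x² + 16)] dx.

Cover-up at x=7: α = 6/(7²+16) = 6/65. Coeff matching: β = -6/65, γ = -42/65. Decomposition: (6/65)/(x - 7) - ((6/65)x + 42/65)/(x² + 16). Integrate: linear → ln, quadratic → (1/2)ln + arctan: (6/65) ln|(x - 7)| - (3/65) ln(x² + 16) - (21/130) arctan(x/4) + C


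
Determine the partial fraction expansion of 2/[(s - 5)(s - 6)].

2/(s - 5)(s - 6) = α/(s - 5) + β/(s - 6). α = 2/(5 - 6) = -2, β = 2/(6 - 5) = 2
Result: -2/(s - 5) + 2/(s - 6)


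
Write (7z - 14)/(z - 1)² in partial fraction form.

(7z - 14) = α(z - 1) + β. At z = 1: β = 7·1 - 14 = -7. Coeff of z: α = 7
Result: 7/(z - 1) - 7/(z - 1)²


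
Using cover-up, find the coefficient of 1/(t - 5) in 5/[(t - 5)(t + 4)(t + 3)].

Cover (t - 5), set t=5: 5/[(5 + 4)(5 + 3)] = 5/72


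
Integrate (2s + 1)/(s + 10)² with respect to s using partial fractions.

Decompose: A = 2, B = 2·(-10) + 1 = -19, so (2s + 1)/(s + 10)² = 2/(s + 10) - 19/(s + 10)². Integrate: ∫ A/(s + 10) ds = 2 ln|(s + 10)|; ∫ B/(s + 10)² ds = 19/(s + 10). Sum: 2 ln|(s + 10)| + 19/(s + 10) + C


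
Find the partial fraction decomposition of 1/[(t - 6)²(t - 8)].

Cover-up at t=8: γ = 1/(8 - 6)² = 1/4. Cover-up at t=6: β = 1/(6 - 8) = -1/2. Comparing t² coeff: α = -γ = -1/4
Result: (-1/4)/(t - 6) - (1/2)/(t - 6)² + (1/4)/(t - 8)


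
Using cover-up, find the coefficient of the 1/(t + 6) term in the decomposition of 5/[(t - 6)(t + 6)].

Cover (t + 6), set t=-6: 5/((t - 6) at t=-6) = 5/(-12) = -5/12


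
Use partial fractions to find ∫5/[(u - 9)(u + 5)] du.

Decompose: 5/[(u - 9)(u + 5)] = (5/14)/(u - 9) - (5/14)/(u + 5). Integrate each term: (5/14) ln|(u - 9)| - (5/14) ln|(u + 5)| + C


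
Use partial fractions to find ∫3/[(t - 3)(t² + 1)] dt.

Cover-up at t=3: α = 3/(3²+1) = 3/10. Coeff matching: β = -3/10, γ = -9/10. Decomposition: (3/10)/(t - 3) - ((3/10)t + 9/10)/(t² + 1). Integrate: linear → ln, quadratic → (1/2)ln + arctan: (3/10) ln|(t - 3)| - (3/20) ln(t² + 1) - (9/10) arctan(t) + C


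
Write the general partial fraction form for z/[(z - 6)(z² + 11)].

Linear + irreducible quadratic: P/(z - 6) + (Qz + R)/(z² + 11)


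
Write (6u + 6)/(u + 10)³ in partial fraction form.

(6u + 6) = P(u + 10)² + Q(u + 10) + R. At u = -10: R = 6·(-10) + 6 = -54. Coefficients: P = 0, Q = 6
Result: 6/(u + 10)² - 54/(u + 10)³


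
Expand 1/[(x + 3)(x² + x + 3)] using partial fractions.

Cover-up at x = -3: A = 1/((-3)² + 1·(-3) + 3) = 1/9. Then B = -A = -1/9, C = -A·(1 - 3) = 2/9
Result: (1/9)/(x + 3) - ((1/9)x - 2/9)/(x² + x + 3)


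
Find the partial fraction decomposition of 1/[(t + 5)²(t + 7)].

Cover-up at t=-7: R = 1/(-7 + 5)² = 1/4. Cover-up at t=-5: Q = 1/(-5 + 7) = 1/2. Comparing t² coeff: P = -R = -1/4
Result: (-1/4)/(t + 5) + (1/2)/(t + 5)² + (1/4)/(t + 7)


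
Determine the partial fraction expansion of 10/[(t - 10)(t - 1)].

10/(t - 10)(t - 1) = P/(t - 10) + Q/(t - 1). P = 10/(10 - 1) = 10/9, Q = 10/(1 - 10) = -10/9
Result: (10/9)/(t - 10) - (10/9)/(t - 1)


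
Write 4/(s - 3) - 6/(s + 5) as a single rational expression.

Common denominator (s - 3)(s + 5). Numerator: 4(s + 5) - 6(s - 3) = (4s + 20) - (6s - 18) = -2s + 38
Result: (-2s + 38)/[(s - 3)(s + 5)]


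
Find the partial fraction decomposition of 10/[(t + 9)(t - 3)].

10/(t + 9)(t - 3) = α/(t + 9) + β/(t - 3). α = 10/(-9 - 3) = -5/6, β = 10/(3 + 9) = 5/6
Result: (-5/6)/(t + 9) + (5/6)/(t - 3)


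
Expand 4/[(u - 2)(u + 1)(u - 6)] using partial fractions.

Using cover-up method: A = -1/3, B = 4/21, C = 1/7
Result: (-1/3)/(u - 2) + (4/21)/(u + 1) + (1/7)/(u - 6)


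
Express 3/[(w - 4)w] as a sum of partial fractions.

3/(w - 4)w = A/(w - 4) + B/w. A = 3/(4 - 0) = 3/4, B = 3/(0 - 4) = -3/4
Result: (3/4)/(w - 4) - (3/4)/w


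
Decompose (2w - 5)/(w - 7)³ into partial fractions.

(2w - 5) = A(w - 7)² + B(w - 7) + C. At w = 7: C = 2·7 - 5 = 9. Coefficients: A = 0, B = 2
Result: 2/(w - 7)² + 9/(w - 7)³


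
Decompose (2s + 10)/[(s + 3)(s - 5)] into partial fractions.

At s=-3: P = (2·(-3) + 10)/(-3 - 5) = -1/2. At s=5: Q = (2·5 + 10)/(5 + 3) = 5/2
Result: (-1/2)/(s + 3) + (5/2)/(s - 5)


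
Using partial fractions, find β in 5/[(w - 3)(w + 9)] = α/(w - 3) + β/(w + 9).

Cover-up at w = -9: β = 5/(-9 - 3) = -5/12


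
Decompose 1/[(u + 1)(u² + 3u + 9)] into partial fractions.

Cover-up at u = -1: A = 1/((-1)² + 3·(-1) + 9) = 1/7. Then B = -A = -1/7, C = -A·(3 - 1) = -2/7
Result: (1/7)/(u + 1) - ((1/7)u + 2/7)/(u² + 3u + 9)


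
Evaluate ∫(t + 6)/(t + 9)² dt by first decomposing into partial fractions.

Decompose: P = 1, Q = 1·(-9) + 6 = -3, so (t + 6)/(t + 9)² = 1/(t + 9) - 3/(t + 9)². Integrate: ∫ P/(t + 9) dt = ln|(t + 9)|; ∫ Q/(t + 9)² dt = 3/(t + 9). Sum: ln|(t + 9)| + 3/(t + 9) + C


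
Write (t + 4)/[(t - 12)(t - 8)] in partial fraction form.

At t=12: α = (1·12 + 4)/(12 - 8) = 4. At t=8: β = (1·8 + 4)/(8 - 12) = -3
Result: 4/(t - 12) - 3/(t - 8)


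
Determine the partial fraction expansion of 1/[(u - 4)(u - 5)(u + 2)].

Using cover-up method: P = -1/6, Q = 1/7, R = 1/42
Result: (-1/6)/(u - 4) + (1/7)/(u - 5) + (1/42)/(u + 2)


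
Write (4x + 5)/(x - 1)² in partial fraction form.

(4x + 5) = α(x - 1) + β. At x = 1: β = 4·1 + 5 = 9. Coeff of x: α = 4
Result: 4/(x - 1) + 9/(x - 1)²


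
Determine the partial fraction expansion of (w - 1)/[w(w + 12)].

At w=0: A = (1·0 - 1)/(0 + 12) = -1/12. At w=-12: B = (1·(-12) - 1)/(-12 - 0) = 13/12
Result: (-1/12)/w + (13/12)/(w + 12)


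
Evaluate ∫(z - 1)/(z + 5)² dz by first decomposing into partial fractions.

Decompose: P = 1, Q = 1·(-5) - 1 = -6, so (z - 1)/(z + 5)² = 1/(z + 5) - 6/(z + 5)². Integrate: ∫ P/(z + 5) dz = ln|(z + 5)|; ∫ Q/(z + 5)² dz = 6/(z + 5). Sum: ln|(z + 5)| + 6/(z + 5) + C


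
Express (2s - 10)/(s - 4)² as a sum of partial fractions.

(2s - 10) = α(s - 4) + β. At s = 4: β = 2·4 - 10 = -2. Coeff of s: α = 2
Result: 2/(s - 4) - 2/(s - 4)²


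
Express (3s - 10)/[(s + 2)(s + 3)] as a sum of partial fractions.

At s=-2: A = (3·(-2) - 10)/(-2 + 3) = -16. At s=-3: B = (3·(-3) - 10)/(-3 + 2) = 19
Result: -16/(s + 2) + 19/(s + 3)


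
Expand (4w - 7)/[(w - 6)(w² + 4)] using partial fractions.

At w=6: α = (4·6 - 7)/(6² + 4) = 17/40. β = -α = -17/40, γ = 4 - 6·α = 29/20
Result: (17/40)/(w - 6) - ((17/40)w - 29/20)/(w² + 4)


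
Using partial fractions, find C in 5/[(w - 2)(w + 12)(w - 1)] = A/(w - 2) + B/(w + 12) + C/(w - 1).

Cover-up at w = 1: C = 5/[(1 - 2)(1 + 12)] = 5/[(-1)(13)] = -5/13


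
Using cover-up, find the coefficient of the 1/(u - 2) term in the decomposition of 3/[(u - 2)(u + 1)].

Cover (u - 2), set u=2: 3/((u + 1) at u=2) = 3/(3) = 1


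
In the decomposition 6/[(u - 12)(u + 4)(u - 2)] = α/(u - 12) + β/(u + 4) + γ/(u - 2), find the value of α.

Cover-up at u = 12: α = 6/[(12 + 4)(12 - 2)] = 6/[(16)(10)] = 6/160 = 3/80


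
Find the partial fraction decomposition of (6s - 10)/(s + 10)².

(6s - 10) = α(s + 10) + β. At s = -10: β = 6·(-10) - 10 = -70. Coeff of s: α = 6
Result: 6/(s + 10) - 70/(s + 10)²


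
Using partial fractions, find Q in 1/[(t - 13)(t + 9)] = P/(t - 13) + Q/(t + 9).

Cover-up at t = -9: Q = 1/(-9 - 13) = -1/22


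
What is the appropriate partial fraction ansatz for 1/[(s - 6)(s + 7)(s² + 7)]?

Two linear + quadratic: A/(s - 6) + B/(s + 7) + (Cs + D)/(s² + 7)


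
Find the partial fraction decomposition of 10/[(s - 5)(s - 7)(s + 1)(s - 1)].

Using Heaviside cover-up: (-5/24)/(s - 5) + (5/48)/(s - 7) - (5/48)/(s + 1) + (5/24)/(s - 1)


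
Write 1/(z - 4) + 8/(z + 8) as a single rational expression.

Common denominator (z - 4)(z + 8). Numerator: 1(z + 8) + 8(z - 4) = (z + 8) + (8z - 32) = 9z - 24
Result: (9z - 24)/[(z - 4)(z + 8)]


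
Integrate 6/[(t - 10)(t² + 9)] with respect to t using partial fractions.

Cover-up at t=10: α = 6/(10²+9) = 6/109. Coeff matching: β = -6/109, γ = -60/109. Decomposition: (6/109)/(t - 10) - ((6/109)t + 60/109)/(t² + 9). Integrate: linear → ln, quadratic → (1/2)ln + arctan: (6/109) ln|(t - 10)| - (3/109) ln(t² + 9) - (20/109) arctan(t/3) + C


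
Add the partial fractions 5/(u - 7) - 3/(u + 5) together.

Common denominator (u - 7)(u + 5). Numerator: 5(u + 5) - 3(u - 7) = (5u + 25) - (3u - 21) = 2u + 46
Result: (2u + 46)/[(u - 7)(u + 5)]


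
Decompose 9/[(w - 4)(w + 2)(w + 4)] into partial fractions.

Using cover-up method: A = 3/16, B = -3/4, C = 9/16
Result: (3/16)/(w - 4) - (3/4)/(w + 2) + (9/16)/(w + 4)


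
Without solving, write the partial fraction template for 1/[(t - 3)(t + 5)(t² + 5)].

Two linear + quadratic: A/(t - 3) + B/(t + 5) + (Ct + D)/(t² + 5)


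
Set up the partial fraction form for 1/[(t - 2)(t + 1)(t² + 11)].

Two linear + quadratic: A/(t - 2) + B/(t + 1) + (Ct + D)/(t² + 11)


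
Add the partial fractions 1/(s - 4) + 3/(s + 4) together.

Common denominator (s - 4)(s + 4). Numerator: 1(s + 4) + 3(s - 4) = (s + 4) + (3s - 12) = 4s - 8
Result: (4s - 8)/[(s - 4)(s + 4)]


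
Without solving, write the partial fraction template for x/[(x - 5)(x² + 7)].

Linear + irreducible quadratic: α/(x - 5) + (βx + γ)/(x² + 7)


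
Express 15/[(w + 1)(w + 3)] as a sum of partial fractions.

15/(w + 1)(w + 3) = A/(w + 1) + B/(w + 3). A = 15/(-1 + 3) = 15/2, B = 15/(-3 + 1) = -15/2
Result: (15/2)/(w + 1) - (15/2)/(w + 3)


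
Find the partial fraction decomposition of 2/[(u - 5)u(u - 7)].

Using cover-up method: α = -1/5, β = 2/35, γ = 1/7
Result: (-1/5)/(u - 5) + (2/35)/u + (1/7)/(u - 7)


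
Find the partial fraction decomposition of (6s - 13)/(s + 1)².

(6s - 13) = A(s + 1) + B. At s = -1: B = 6·(-1) - 13 = -19. Coeff of s: A = 6
Result: 6/(s + 1) - 19/(s + 1)²


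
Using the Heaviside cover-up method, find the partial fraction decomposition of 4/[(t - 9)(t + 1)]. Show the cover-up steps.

Cover (t - 9): set t=9, get A = 4/(9 + 1) = 2/5. Cover (t + 1): set t=-1, get B = 4/(-1 - 9) = -2/5.
Result: (2/5)/(t - 9) - (2/5)/(t + 1)


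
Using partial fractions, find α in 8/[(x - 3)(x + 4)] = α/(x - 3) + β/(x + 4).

Cover-up at x = 3: α = 8/(3 + 4) = 8/7


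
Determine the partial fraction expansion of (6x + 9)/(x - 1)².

(6x + 9) = A(x - 1) + B. At x = 1: B = 6·1 + 9 = 15. Coeff of x: A = 6
Result: 6/(x - 1) + 15/(x - 1)²


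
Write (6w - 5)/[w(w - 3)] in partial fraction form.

At w=0: P = (6·0 - 5)/(0 - 3) = 5/3. At w=3: Q = (6·3 - 5)/(3 - 0) = 13/3
Result: (5/3)/w + (13/3)/(w - 3)


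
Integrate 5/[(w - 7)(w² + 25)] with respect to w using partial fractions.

Cover-up at w=7: α = 5/(7²+25) = 5/74. Coeff matching: β = -5/74, γ = -35/74. Decomposition: (5/74)/(w - 7) - ((5/74)w + 35/74)/(w² + 25). Integrate: linear → ln, quadratic → (1/2)ln + arctan: (5/74) ln|(w - 7)| - (5/148) ln(w² + 25) - (7/74) arctan(w/5) + C


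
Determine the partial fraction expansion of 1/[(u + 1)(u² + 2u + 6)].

Cover-up at u = -1: P = 1/((-1)² + 2·(-1) + 6) = 1/5. Then Q = -P = -1/5, R = -P·(2 - 1) = -1/5
Result: (1/5)/(u + 1) - ((1/5)u + 1/5)/(u² + 2u + 6)


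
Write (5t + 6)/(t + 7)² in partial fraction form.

(5t + 6) = P(t + 7) + Q. At t = -7: Q = 5·(-7) + 6 = -29. Coeff of t: P = 5
Result: 5/(t + 7) - 29/(t + 7)²


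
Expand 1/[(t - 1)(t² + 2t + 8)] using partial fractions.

Cover-up at t = 1: P = 1/(1² + 2·1 + 8) = 1/11. Then Q = -P = -1/11, R = -P·(2 + 1) = -3/11
Result: (1/11)/(t - 1) - ((1/11)t + 3/11)/(t² + 2t + 8)


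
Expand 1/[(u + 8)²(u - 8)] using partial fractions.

Cover-up at u=8: R = 1/(8 + 8)² = 1/256. Cover-up at u=-8: Q = 1/(-8 - 8) = -1/16. Comparing u² coeff: P = -R = -1/256
Result: (-1/256)/(u + 8) - (1/16)/(u + 8)² + (1/256)/(u - 8)


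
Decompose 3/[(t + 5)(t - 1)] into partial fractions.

3/(t + 5)(t - 1) = P/(t + 5) + Q/(t - 1). P = 3/(-5 - 1) = -1/2, Q = 3/(1 + 5) = 1/2
Result: (-1/2)/(t + 5) + (1/2)/(t - 1)


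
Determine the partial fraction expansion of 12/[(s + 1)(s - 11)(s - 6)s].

Using Heaviside cover-up: (-1/7)/(s + 1) + (1/55)/(s - 11) - (2/35)/(s - 6) + (2/11)/s


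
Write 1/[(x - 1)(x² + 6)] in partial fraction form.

Cover-up at x = 1: A = 1/(1² + 6) = 1/7. Then B = -A = -1/7, C = -A·(0 + 1) = -1/7
Result: (1/7)/(x - 1) - ((1/7)x + 1/7)/(x² + 6)


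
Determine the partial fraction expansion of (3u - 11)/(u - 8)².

(3u - 11) = α(u - 8) + β. At u = 8: β = 3·8 - 11 = 13. Coeff of u: α = 3
Result: 3/(u - 8) + 13/(u - 8)²


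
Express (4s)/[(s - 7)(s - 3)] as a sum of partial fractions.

At s=7: A = (4·7 + 0)/(7 - 3) = 7. At s=3: B = (4·3 + 0)/(3 - 7) = -3
Result: 7/(s - 7) - 3/(s - 3)


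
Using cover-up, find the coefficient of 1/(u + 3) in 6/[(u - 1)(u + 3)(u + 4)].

Cover (u + 3), set u=-3: 6/[(-3 - 1)(-3 + 4)] = -3/2


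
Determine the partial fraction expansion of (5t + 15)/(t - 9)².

(5t + 15) = P(t - 9) + Q. At t = 9: Q = 5·9 + 15 = 60. Coeff of t: P = 5
Result: 5/(t - 9) + 60/(t - 9)²


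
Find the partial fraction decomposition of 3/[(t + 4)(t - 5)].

3/(t + 4)(t - 5) = α/(t + 4) + β/(t - 5). α = 3/(-4 - 5) = -1/3, β = 3/(5 + 4) = 1/3
Result: (-1/3)/(t + 4) + (1/3)/(t - 5)


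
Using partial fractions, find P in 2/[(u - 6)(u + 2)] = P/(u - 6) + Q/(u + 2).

Cover-up at u = 6: P = 2/(6 + 2) = 2/8 = 1/4


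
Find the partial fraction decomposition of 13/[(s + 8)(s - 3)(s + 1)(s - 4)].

Using Heaviside cover-up: (-13/924)/(s + 8) - (13/44)/(s - 3) + (13/140)/(s + 1) + (13/60)/(s - 4)


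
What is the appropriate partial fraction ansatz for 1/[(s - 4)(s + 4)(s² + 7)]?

Two linear + quadratic: α/(s - 4) + β/(s + 4) + (γs + δ)/(s² + 7)


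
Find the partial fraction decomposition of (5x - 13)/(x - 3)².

(5x - 13) = A(x - 3) + B. At x = 3: B = 5·3 - 13 = 2. Coeff of x: A = 5
Result: 5/(x - 3) + 2/(x - 3)²


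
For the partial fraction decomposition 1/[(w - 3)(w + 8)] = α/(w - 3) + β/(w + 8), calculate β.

Cover-up at w = -8: β = 1/(-8 - 3) = -1/11


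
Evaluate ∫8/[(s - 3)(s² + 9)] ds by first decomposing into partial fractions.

Cover-up at s=3: α = 8/(3²+9) = 4/9. Coeff matching: β = -4/9, γ = -4/3. Decomposition: (4/9)/(s - 3) - ((4/9)s + 4/3)/(s² + 9). Integrate: linear → ln, quadratic → (1/2)ln + arctan: (4/9) ln|(s - 3)| - (2/9) ln(s² + 9) - (4/9) arctan(s/3) + C


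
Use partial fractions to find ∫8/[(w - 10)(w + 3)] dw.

Decompose: 8/[(w - 10)(w + 3)] = (8/13)/(w - 10) - (8/13)/(w + 3). Integrate each term: (8/13) ln|(w - 10)| - (8/13) ln|(w + 3)| + C


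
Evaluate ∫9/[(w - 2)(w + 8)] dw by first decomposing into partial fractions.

Decompose: 9/[(w - 2)(w + 8)] = (9/10)/(w - 2) - (9/10)/(w + 8). Integrate each term: (9/10) ln|(w - 2)| - (9/10) ln|(w + 8)| + C


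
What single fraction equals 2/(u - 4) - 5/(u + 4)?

Common denominator (u - 4)(u + 4). Numerator: 2(u + 4) - 5(u - 4) = (2u + 8) - (5u - 20) = -3u + 28
Result: (-3u + 28)/[(u - 4)(u + 4)]


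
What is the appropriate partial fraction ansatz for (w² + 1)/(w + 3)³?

Repeated linear factor (power 3): α/(w + 3) + β/(w + 3)² + γ/(w + 3)³


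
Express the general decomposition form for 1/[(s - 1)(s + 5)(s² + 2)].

Two linear + quadratic: A/(s - 1) + B/(s + 5) + (Cs + D)/(s² + 2)


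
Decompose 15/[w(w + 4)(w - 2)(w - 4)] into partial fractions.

Using Heaviside cover-up: (15/32)/w - (5/64)/(w + 4) - (5/8)/(w - 2) + (15/64)/(w - 4)


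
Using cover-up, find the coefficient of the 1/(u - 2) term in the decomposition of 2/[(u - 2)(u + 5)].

Cover (u - 2), set u=2: 2/((u + 5) at u=2) = 2/(7) = 2/7


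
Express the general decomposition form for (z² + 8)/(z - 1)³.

Repeated linear factor (power 3): A/(z - 1) + B/(z - 1)² + C/(z - 1)³


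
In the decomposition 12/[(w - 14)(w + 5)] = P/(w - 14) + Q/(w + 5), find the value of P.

Cover-up at w = 14: P = 12/(14 + 5) = 12/19


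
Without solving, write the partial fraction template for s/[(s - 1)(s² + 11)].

Linear + irreducible quadratic: A/(s - 1) + (Bs + C)/(s² + 11)


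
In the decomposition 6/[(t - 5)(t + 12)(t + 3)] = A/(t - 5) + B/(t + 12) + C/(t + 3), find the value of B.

Cover-up at t = -12: B = 6/[(-12 - 5)(-12 + 3)] = 6/[(-17)(-9)] = 6/153 = 2/51


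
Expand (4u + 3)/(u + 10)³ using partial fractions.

(4u + 3) = P(u + 10)² + Q(u + 10) + R. At u = -10: R = 4·(-10) + 3 = -37. Coefficients: P = 0, Q = 4
Result: 4/(u + 10)² - 37/(u + 10)³


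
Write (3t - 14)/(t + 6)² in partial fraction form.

(3t - 14) = α(t + 6) + β. At t = -6: β = 3·(-6) - 14 = -32. Coeff of t: α = 3
Result: 3/(t + 6) - 32/(t + 6)²


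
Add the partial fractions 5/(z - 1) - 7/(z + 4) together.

Common denominator (z - 1)(z + 4). Numerator: 5(z + 4) - 7(z - 1) = (5z + 20) - (7z - 7) = -2z + 27
Result: (-2z + 27)/[(z - 1)(z + 4)]


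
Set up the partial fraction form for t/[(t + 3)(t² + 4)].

Linear + irreducible quadratic: A/(t + 3) + (Bt + C)/(t² + 4)


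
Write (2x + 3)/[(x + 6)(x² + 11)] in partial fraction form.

At x=-6: A = (2·(-6) + 3)/((-6)² + 11) = -9/47. B = -A = 9/47, C = 2 - (-6)·A = 40/47
Result: (-9/47)/(x + 6) + ((9/47)x + 40/47)/(x² + 11)


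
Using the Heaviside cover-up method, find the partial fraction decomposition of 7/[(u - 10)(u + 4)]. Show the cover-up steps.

Cover (u - 10): set u=10, get P = 7/(10 + 4) = 1/2. Cover (u + 4): set u=-4, get Q = 7/(-4 - 10) = -1/2.
Result: (1/2)/(u - 10) - (1/2)/(u + 4)


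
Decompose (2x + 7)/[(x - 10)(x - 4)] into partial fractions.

At x=10: P = (2·10 + 7)/(10 - 4) = 9/2. At x=4: Q = (2·4 + 7)/(4 - 10) = -5/2
Result: (9/2)/(x - 10) - (5/2)/(x - 4)


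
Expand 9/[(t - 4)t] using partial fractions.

9/(t - 4)t = α/(t - 4) + β/t. α = 9/(4 - 0) = 9/4, β = 9/(0 - 4) = -9/4
Result: (9/4)/(t - 4) - (9/4)/t


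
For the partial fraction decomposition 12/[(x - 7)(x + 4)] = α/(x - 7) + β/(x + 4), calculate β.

Cover-up at x = -4: β = 12/(-4 - 7) = -12/11


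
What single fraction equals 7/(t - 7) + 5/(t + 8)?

Common denominator (t - 7)(t + 8). Numerator: 7(t + 8) + 5(t - 7) = (7t + 56) + (5t - 35) = 12t + 21
Result: (12t + 21)/[(t - 7)(t + 8)]


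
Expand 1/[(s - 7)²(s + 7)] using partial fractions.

Cover-up at s=-7: γ = 1/(-7 - 7)² = 1/196. Cover-up at s=7: β = 1/(7 + 7) = 1/14. Comparing s² coeff: α = -γ = -1/196
Result: (-1/196)/(s - 7) + (1/14)/(s - 7)² + (1/196)/(s + 7)


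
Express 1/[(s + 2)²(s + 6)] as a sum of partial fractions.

Cover-up at s=-6: C = 1/(-6 + 2)² = 1/16. Cover-up at s=-2: B = 1/(-2 + 6) = 1/4. Comparing s² coeff: A = -C = -1/16
Result: (-1/16)/(s + 2) + (1/4)/(s + 2)² + (1/16)/(s + 6)


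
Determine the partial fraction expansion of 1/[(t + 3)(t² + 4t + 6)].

Cover-up at t = -3: α = 1/((-3)² + 4·(-3) + 6) = 1/3. Then β = -α = -1/3, γ = -α·(4 - 3) = -1/3
Result: (1/3)/(t + 3) - ((1/3)t + 1/3)/(t² + 4t + 6)


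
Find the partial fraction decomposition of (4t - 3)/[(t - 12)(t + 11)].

At t=12: A = (4·12 - 3)/(12 + 11) = 45/23. At t=-11: B = (4·(-11) - 3)/(-11 - 12) = 47/23
Result: (45/23)/(t - 12) + (47/23)/(t + 11)


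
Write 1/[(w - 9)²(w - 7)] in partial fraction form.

Cover-up at w=7: γ = 1/(7 - 9)² = 1/4. Cover-up at w=9: β = 1/(9 - 7) = 1/2. Comparing w² coeff: α = -γ = -1/4
Result: (-1/4)/(w - 9) + (1/2)/(w - 9)² + (1/4)/(w - 7)


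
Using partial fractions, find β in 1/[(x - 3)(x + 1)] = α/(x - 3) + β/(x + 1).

Cover-up at x = -1: β = 1/(-1 - 3) = -1/4


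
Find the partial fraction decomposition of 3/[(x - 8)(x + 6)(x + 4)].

Using cover-up method: P = 1/56, Q = 3/28, R = -1/8
Result: (1/56)/(x - 8) + (3/28)/(x + 6) - (1/8)/(x + 4)


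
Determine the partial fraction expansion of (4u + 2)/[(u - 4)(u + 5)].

At u=4: α = (4·4 + 2)/(4 + 5) = 2. At u=-5: β = (4·(-5) + 2)/(-5 - 4) = 2
Result: 2/(u - 4) + 2/(u + 5)


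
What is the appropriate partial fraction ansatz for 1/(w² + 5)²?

Repeated quadratic factor: (Aw + B)/(w² + 5) + (Cw + D)/(w² + 5)²


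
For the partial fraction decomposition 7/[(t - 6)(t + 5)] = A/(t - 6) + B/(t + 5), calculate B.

Cover-up at t = -5: B = 7/(-5 - 6) = -7/11


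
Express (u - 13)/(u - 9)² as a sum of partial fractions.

(u - 13) = A(u - 9) + B. At u = 9: B = 1·9 - 13 = -4. Coeff of u: A = 1
Result: 1/(u - 9) - 4/(u - 9)²


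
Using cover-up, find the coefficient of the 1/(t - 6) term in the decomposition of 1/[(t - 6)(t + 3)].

Cover (t - 6), set t=6: 1/((t + 3) at t=6) = 1/(9) = 1/9


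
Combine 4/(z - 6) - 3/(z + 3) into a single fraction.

Common denominator (z - 6)(z + 3). Numerator: 4(z + 3) - 3(z - 6) = (4z + 12) - (3z - 18) = z + 30
Result: (z + 30)/[(z - 6)(z + 3)]


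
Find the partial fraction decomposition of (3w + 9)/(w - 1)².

(3w + 9) = A(w - 1) + B. At w = 1: B = 3·1 + 9 = 12. Coeff of w: A = 3
Result: 3/(w - 1) + 12/(w - 1)²


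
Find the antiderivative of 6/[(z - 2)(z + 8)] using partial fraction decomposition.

Decompose: 6/[(z - 2)(z + 8)] = (3/5)/(z - 2) - (3/5)/(z + 8). Integrate each term: (3/5) ln|(z - 2)| - (3/5) ln|(z + 8)| + C


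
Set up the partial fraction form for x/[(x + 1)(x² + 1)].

Linear + irreducible quadratic: P/(x + 1) + (Qx + R)/(x² + 1)


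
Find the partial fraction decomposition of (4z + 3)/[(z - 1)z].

At z=1: A = (4·1 + 3)/(1 - 0) = 7. At z=0: B = (4·0 + 3)/(0 - 1) = -3
Result: 7/(z - 1) - 3/z


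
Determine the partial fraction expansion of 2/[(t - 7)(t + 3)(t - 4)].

Using cover-up method: A = 1/15, B = 1/35, C = -2/21
Result: (1/15)/(t - 7) + (1/35)/(t + 3) - (2/21)/(t - 4)


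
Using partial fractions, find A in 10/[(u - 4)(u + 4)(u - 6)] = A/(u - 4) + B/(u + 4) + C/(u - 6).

Cover-up at u = 4: A = 10/[(4 + 4)(4 - 6)] = 10/[(8)(-2)] = -10/16 = -5/8


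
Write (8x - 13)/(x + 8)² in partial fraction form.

(8x - 13) = A(x + 8) + B. At x = -8: B = 8·(-8) - 13 = -77. Coeff of x: A = 8
Result: 8/(x + 8) - 77/(x + 8)²


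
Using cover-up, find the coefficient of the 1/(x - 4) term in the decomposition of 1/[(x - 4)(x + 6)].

Cover (x - 4), set x=4: 1/((x + 6) at x=4) = 1/(10) = 1/10


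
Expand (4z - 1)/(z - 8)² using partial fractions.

(4z - 1) = α(z - 8) + β. At z = 8: β = 4·8 - 1 = 31. Coeff of z: α = 4
Result: 4/(z - 8) + 31/(z - 8)²


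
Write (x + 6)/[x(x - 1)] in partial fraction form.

At x=0: α = (1·0 + 6)/(0 - 1) = -6. At x=1: β = (1·1 + 6)/(1 - 0) = 7
Result: -6/x + 7/(x - 1)


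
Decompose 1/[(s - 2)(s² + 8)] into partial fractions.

Cover-up at s = 2: P = 1/(2² + 8) = 1/12. Then Q = -P = -1/12, R = -P·(0 + 2) = -1/6
Result: (1/12)/(s - 2) - ((1/12)s + 1/6)/(s² + 8)


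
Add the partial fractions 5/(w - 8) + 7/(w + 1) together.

Common denominator (w - 8)(w + 1). Numerator: 5(w + 1) + 7(w - 8) = (5w + 5) + (7w - 56) = 12w - 51
Result: (12w - 51)/[(w - 8)(w + 1)]


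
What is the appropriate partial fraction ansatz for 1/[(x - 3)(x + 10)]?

Distinct linear factors: α/(x - 3) + β/(x + 10)


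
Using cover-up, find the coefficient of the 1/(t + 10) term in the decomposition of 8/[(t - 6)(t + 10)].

Cover (t + 10), set t=-10: 8/((t - 6) at t=-10) = 8/(-16) = -1/2


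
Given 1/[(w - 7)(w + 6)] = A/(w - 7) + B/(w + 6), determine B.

Cover-up at w = -6: B = 1/(-6 - 7) = -1/13


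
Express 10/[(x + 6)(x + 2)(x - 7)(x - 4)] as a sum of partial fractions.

Using Heaviside cover-up: (-1/52)/(x + 6) + (5/108)/(x + 2) + (10/351)/(x - 7) - (1/18)/(x - 4)


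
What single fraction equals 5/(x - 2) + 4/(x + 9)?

Common denominator (x - 2)(x + 9). Numerator: 5(x + 9) + 4(x - 2) = (5x + 45) + (4x - 8) = 9x + 37
Result: (9x + 37)/[(x - 2)(x + 9)]


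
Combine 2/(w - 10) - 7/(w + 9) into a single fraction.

Common denominator (w - 10)(w + 9). Numerator: 2(w + 9) - 7(w - 10) = (2w + 18) - (7w - 70) = -5w + 88
Result: (-5w + 88)/[(w - 10)(w + 9)]


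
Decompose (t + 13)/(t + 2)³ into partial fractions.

(t + 13) = A(t + 2)² + B(t + 2) + C. At t = -2: C = 1·(-2) + 13 = 11. Coefficients: A = 0, B = 1
Result: 1/(t + 2)² + 11/(t + 2)³


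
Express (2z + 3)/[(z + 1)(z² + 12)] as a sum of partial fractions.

At z=-1: P = (2·(-1) + 3)/((-1)² + 12) = 1/13. Q = -P = -1/13, R = 2 - (-1)·P = 27/13
Result: (1/13)/(z + 1) - ((1/13)z - 27/13)/(z² + 12)


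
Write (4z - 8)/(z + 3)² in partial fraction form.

(4z - 8) = P(z + 3) + Q. At z = -3: Q = 4·(-3) - 8 = -20. Coeff of z: P = 4
Result: 4/(z + 3) - 20/(z + 3)²


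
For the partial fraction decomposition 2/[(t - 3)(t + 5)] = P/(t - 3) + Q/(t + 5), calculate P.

Cover-up at t = 3: P = 2/(3 + 5) = 2/8 = 1/4


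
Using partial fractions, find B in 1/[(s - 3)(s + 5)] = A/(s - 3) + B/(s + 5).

Cover-up at s = -5: B = 1/(-5 - 3) = -1/8


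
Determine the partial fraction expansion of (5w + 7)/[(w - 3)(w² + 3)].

At w=3: P = (5·3 + 7)/(3² + 3) = 11/6. Q = -P = -11/6, R = 5 - 3·P = -1/2
Result: (11/6)/(w - 3) - ((11/6)w + 1/2)/(w² + 3)


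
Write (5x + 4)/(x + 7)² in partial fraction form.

(5x + 4) = A(x + 7) + B. At x = -7: B = 5·(-7) + 4 = -31. Coeff of x: A = 5
Result: 5/(x + 7) - 31/(x + 7)²


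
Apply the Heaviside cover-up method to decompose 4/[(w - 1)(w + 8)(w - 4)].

Cover (w - 1), w=1: P = 4/[(1 + 8)(1 - 4)] = -4/27. Cover (w + 8), w=-8: Q = 4/[(-8 - 1)(-8 - 4)] = 1/27. Cover (w - 4), w=4: R = 4/[(4 - 1)(4 + 8)] = 1/9.
Result: (-4/27)/(w - 1) + (1/27)/(w + 8) + (1/9)/(w - 4)


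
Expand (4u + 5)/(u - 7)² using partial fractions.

(4u + 5) = α(u - 7) + β. At u = 7: β = 4·7 + 5 = 33. Coeff of u: α = 4
Result: 4/(u - 7) + 33/(u - 7)²


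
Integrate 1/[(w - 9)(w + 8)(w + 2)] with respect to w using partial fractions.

Cover-up: α = 1/187, β = 1/102, γ = -1/66. Decomposition: (1/187)/(w - 9) + (1/102)/(w + 8) - (1/66)/(w + 2). Integrate each term: (1/187) ln|(w - 9)| + (1/102) ln|(w + 8)| - (1/66) ln|(w + 2)| + C


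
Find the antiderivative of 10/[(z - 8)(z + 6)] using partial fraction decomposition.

Decompose: 10/[(z - 8)(z + 6)] = (5/7)/(z - 8) - (5/7)/(z + 6). Integrate each term: (5/7) ln|(z - 8)| - (5/7) ln|(z + 6)| + C


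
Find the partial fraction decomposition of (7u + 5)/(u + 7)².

(7u + 5) = α(u + 7) + β. At u = -7: β = 7·(-7) + 5 = -44. Coeff of u: α = 7
Result: 7/(u + 7) - 44/(u + 7)²


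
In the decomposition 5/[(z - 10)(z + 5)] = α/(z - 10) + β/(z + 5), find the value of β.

Cover-up at z = -5: β = 5/(-5 - 10) = -5/15 = -1/3


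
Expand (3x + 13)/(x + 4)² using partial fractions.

(3x + 13) = A(x + 4) + B. At x = -4: B = 3·(-4) + 13 = 1. Coeff of x: A = 3
Result: 3/(x + 4) + 1/(x + 4)²


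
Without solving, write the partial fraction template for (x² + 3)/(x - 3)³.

Repeated linear factor (power 3): A/(x - 3) + B/(x - 3)² + C/(x - 3)³


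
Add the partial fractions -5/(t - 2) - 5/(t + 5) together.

Common denominator (t - 2)(t + 5). Numerator: -5(t + 5) - 5(t - 2) = (-5t - 25) - (5t - 10) = -10t - 15
Result: (-10t - 15)/[(t - 2)(t + 5)]


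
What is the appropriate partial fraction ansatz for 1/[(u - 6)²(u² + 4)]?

Repeated linear + quadratic: P/(u - 6) + Q/(u - 6)² + (Ru + S)/(u² + 4)


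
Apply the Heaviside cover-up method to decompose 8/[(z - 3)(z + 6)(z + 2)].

Cover (z - 3), z=3: A = 8/[(3 + 6)(3 + 2)] = 8/45. Cover (z + 6), z=-6: B = 8/[(-6 - 3)(-6 + 2)] = 2/9. Cover (z + 2), z=-2: C = 8/[(-2 - 3)(-2 + 6)] = -2/5.
Result: (8/45)/(z - 3) + (2/9)/(z + 6) - (2/5)/(z + 2)


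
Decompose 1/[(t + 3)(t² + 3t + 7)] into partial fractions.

Cover-up at t = -3: A = 1/((-3)² + 3·(-3) + 7) = 1/7. Then B = -A = -1/7, C = -A·(3 - 3) = 0
Result: (1/7)/(t + 3) - ((1/7)t)/(t² + 3t + 7)


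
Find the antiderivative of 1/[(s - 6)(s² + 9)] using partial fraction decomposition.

Cover-up at s=6: A = 1/(6²+9) = 1/45. Coeff matching: B = -1/45, C = -2/15. Decomposition: (1/45)/(s - 6) - ((1/45)s + 2/15)/(s² + 9). Integrate: linear → ln, quadratic → (1/2)ln + arctan: (1/45) ln|(s - 6)| - (1/90) ln(s² + 9) - (2/45) arctan(s/3) + C


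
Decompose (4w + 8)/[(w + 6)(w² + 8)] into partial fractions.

At w=-6: P = (4·(-6) + 8)/((-6)² + 8) = -4/11. Q = -P = 4/11, R = 4 - (-6)·P = 20/11
Result: (-4/11)/(w + 6) + ((4/11)w + 20/11)/(w² + 8)


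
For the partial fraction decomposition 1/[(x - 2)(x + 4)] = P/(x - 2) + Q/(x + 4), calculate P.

Cover-up at x = 2: P = 1/(2 + 4) = 1/6


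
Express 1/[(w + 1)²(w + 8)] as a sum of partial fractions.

Cover-up at w=-8: R = 1/(-8 + 1)² = 1/49. Cover-up at w=-1: Q = 1/(-1 + 8) = 1/7. Comparing w² coeff: P = -R = -1/49
Result: (-1/49)/(w + 1) + (1/7)/(w + 1)² + (1/49)/(w + 8)


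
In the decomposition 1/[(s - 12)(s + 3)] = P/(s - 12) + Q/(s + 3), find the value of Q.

Cover-up at s = -3: Q = 1/(-3 - 12) = -1/15


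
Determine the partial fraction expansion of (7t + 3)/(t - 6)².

(7t + 3) = P(t - 6) + Q. At t = 6: Q = 7·6 + 3 = 45. Coeff of t: P = 7
Result: 7/(t - 6) + 45/(t - 6)²


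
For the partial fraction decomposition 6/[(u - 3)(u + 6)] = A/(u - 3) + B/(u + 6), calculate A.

Cover-up at u = 3: A = 6/(3 + 6) = 6/9 = 2/3


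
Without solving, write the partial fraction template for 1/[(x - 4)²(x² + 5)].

Repeated linear + quadratic: A/(x - 4) + B/(x - 4)² + (Cx + D)/(x² + 5)


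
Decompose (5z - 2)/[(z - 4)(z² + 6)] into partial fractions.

At z=4: P = (5·4 - 2)/(4² + 6) = 9/11. Q = -P = -9/11, R = 5 - 4·P = 19/11
Result: (9/11)/(z - 4) - ((9/11)z - 19/11)/(z² + 6)


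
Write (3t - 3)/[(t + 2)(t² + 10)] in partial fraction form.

At t=-2: A = (3·(-2) - 3)/((-2)² + 10) = -9/14. B = -A = 9/14, C = 3 - (-2)·A = 12/7
Result: (-9/14)/(t + 2) + ((9/14)t + 12/7)/(t² + 10)


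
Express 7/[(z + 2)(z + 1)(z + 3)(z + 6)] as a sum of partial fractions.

Using Heaviside cover-up: (-7/4)/(z + 2) + (7/10)/(z + 1) + (7/6)/(z + 3) - (7/60)/(z + 6)


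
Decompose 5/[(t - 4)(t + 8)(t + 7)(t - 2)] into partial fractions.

Using Heaviside cover-up: (5/264)/(t - 4) - (1/24)/(t + 8) + (5/99)/(t + 7) - (1/36)/(t - 2)


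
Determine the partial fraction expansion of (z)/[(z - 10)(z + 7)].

At z=10: P = (1·10 + 0)/(10 + 7) = 10/17. At z=-7: Q = (1·(-7) + 0)/(-7 - 10) = 7/17
Result: (10/17)/(z - 10) + (7/17)/(z + 7)


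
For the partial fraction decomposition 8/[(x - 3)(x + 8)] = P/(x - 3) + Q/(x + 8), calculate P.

Cover-up at x = 3: P = 8/(3 + 8) = 8/11


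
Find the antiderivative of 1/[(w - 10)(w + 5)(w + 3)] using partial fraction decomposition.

Cover-up: α = 1/195, β = 1/30, γ = -1/26. Decomposition: (1/195)/(w - 10) + (1/30)/(w + 5) - (1/26)/(w + 3). Integrate each term: (1/195) ln|(w - 10)| + (1/30) ln|(w + 5)| - (1/26) ln|(w + 3)| + C


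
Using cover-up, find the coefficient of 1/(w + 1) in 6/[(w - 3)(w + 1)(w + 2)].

Cover (w + 1), set w=-1: 6/[(-1 - 3)(-1 + 2)] = -3/2


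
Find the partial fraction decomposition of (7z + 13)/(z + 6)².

(7z + 13) = P(z + 6) + Q. At z = -6: Q = 7·(-6) + 13 = -29. Coeff of z: P = 7
Result: 7/(z + 6) - 29/(z + 6)²


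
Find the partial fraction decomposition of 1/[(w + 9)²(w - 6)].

Cover-up at w=6: R = 1/(6 + 9)² = 1/225. Cover-up at w=-9: Q = 1/(-9 - 6) = -1/15. Comparing w² coeff: P = -R = -1/225
Result: (-1/225)/(w + 9) - (1/15)/(w + 9)² + (1/225)/(w - 6)


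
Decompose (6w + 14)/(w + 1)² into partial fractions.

(6w + 14) = P(w + 1) + Q. At w = -1: Q = 6·(-1) + 14 = 8. Coeff of w: P = 6
Result: 6/(w + 1) + 8/(w + 1)²


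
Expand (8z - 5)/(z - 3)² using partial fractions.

(8z - 5) = α(z - 3) + β. At z = 3: β = 8·3 - 5 = 19. Coeff of z: α = 8
Result: 8/(z - 3) + 19/(z - 3)²


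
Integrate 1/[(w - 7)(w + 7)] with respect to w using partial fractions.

Decompose: 1/[(w - 7)(w + 7)] = (1/14)/(w - 7) - (1/14)/(w + 7). Integrate each term: (1/14) ln|(w - 7)| - (1/14) ln|(w + 7)| + C


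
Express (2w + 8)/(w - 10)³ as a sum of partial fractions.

(2w + 8) = α(w - 10)² + β(w - 10) + γ. At w = 10: γ = 2·10 + 8 = 28. Coefficients: α = 0, β = 2
Result: 2/(w - 10)² + 28/(w - 10)³


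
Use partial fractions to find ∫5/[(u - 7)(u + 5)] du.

Decompose: 5/[(u - 7)(u + 5)] = (5/12)/(u - 7) - (5/12)/(u + 5). Integrate each term: (5/12) ln|(u - 7)| - (5/12) ln|(u + 5)| + C


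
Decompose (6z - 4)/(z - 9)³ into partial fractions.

(6z - 4) = P(z - 9)² + Q(z - 9) + R. At z = 9: R = 6·9 - 4 = 50. Coefficients: P = 0, Q = 6
Result: 6/(z - 9)² + 50/(z - 9)³


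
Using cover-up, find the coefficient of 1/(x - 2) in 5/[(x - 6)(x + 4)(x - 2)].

Cover (x - 2), set x=2: 5/[(2 - 6)(2 + 4)] = -5/24


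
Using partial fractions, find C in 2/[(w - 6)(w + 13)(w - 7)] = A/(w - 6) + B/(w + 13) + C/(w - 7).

Cover-up at w = 7: C = 2/[(7 - 6)(7 + 13)] = 2/[(1)(20)] = 2/20 = 1/10


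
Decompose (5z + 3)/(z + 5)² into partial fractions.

(5z + 3) = P(z + 5) + Q. At z = -5: Q = 5·(-5) + 3 = -22. Coeff of z: P = 5
Result: 5/(z + 5) - 22/(z + 5)²


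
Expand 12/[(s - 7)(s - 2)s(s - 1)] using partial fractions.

Using Heaviside cover-up: (2/35)/(s - 7) - (6/5)/(s - 2) - (6/7)/s + 2/(s - 1)


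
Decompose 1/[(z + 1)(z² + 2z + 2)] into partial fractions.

Cover-up at z = -1: P = 1/((-1)² + 2·(-1) + 2) = 1. Then Q = -P = -1, R = -P·(2 - 1) = -1
Result: 1/(z + 1) - (z + 1)/(z² + 2z + 2)


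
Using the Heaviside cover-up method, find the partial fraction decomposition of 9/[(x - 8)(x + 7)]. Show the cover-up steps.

Cover (x - 8): set x=8, get A = 9/(8 + 7) = 3/5. Cover (x + 7): set x=-7, get B = 9/(-7 - 8) = -3/5.
Result: (3/5)/(x - 8) - (3/5)/(x + 7)


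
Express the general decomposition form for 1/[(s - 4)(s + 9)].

Distinct linear factors: α/(s - 4) + β/(s + 9)


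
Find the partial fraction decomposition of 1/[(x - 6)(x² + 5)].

Cover-up at x = 6: A = 1/(6² + 5) = 1/41. Then B = -A = -1/41, C = -A·(0 + 6) = -6/41
Result: (1/41)/(x - 6) - ((1/41)x + 6/41)/(x² + 5)


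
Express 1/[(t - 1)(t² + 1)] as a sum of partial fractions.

Cover-up at t = 1: α = 1/(1² + 1) = 1/2. Then β = -α = -1/2, γ = -α·(0 + 1) = -1/2
Result: (1/2)/(t - 1) - ((1/2)t + 1/2)/(t² + 1)


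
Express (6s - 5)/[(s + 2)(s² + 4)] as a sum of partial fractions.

At s=-2: A = (6·(-2) - 5)/((-2)² + 4) = -17/8. B = -A = 17/8, C = 6 - (-2)·A = 7/4
Result: (-17/8)/(s + 2) + ((17/8)s + 7/4)/(s² + 4)


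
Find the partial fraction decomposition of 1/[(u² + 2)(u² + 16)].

Coefficient matching gives α = γ = 0, β = 1/(16-2) = 1/14, δ = -β = -1/14
Result: (1/14)/(u² + 2) - (1/14)/(u² + 16)


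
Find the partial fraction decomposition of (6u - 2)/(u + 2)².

(6u - 2) = α(u + 2) + β. At u = -2: β = 6·(-2) - 2 = -14. Coeff of u: α = 6
Result: 6/(u + 2) - 14/(u + 2)²


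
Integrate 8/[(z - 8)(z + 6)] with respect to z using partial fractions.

Decompose: 8/[(z - 8)(z + 6)] = (4/7)/(z - 8) - (4/7)/(z + 6). Integrate each term: (4/7) ln|(z - 8)| - (4/7) ln|(z + 6)| + C


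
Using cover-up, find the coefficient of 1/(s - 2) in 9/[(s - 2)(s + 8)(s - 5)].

Cover (s - 2), set s=2: 9/[(2 + 8)(2 - 5)] = -3/10


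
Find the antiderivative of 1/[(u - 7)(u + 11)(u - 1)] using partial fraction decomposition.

Cover-up: P = 1/108, Q = 1/216, R = -1/72. Decomposition: (1/108)/(u - 7) + (1/216)/(u + 11) - (1/72)/(u - 1). Integrate each term: (1/108) ln|(u - 7)| + (1/216) ln|(u + 11)| - (1/72) ln|(u - 1)| + C


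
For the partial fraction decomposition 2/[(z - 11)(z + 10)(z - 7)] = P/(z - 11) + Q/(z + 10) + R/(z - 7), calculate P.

Cover-up at z = 11: P = 2/[(11 + 10)(11 - 7)] = 2/[(21)(4)] = 2/84 = 1/42


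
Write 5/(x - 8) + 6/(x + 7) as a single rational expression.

Common denominator (x - 8)(x + 7). Numerator: 5(x + 7) + 6(x - 8) = (5x + 35) + (6x - 48) = 11x - 13
Result: (11x - 13)/[(x - 8)(x + 7)]
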